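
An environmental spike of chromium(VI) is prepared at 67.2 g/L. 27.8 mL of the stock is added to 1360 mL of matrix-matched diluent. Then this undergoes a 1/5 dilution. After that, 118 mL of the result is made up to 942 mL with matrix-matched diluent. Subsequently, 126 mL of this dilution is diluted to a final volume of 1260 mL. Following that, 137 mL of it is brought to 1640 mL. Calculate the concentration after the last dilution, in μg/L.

282 μg/L

Overall dilution factor = 49.92 × 5 × 7.983 × 10 × 11.97 = 2.39 × 10⁵.
67.2 g/L / 2.39 × 10⁵ = 2.82 × 10⁻⁴ g/L = 282 μg/L.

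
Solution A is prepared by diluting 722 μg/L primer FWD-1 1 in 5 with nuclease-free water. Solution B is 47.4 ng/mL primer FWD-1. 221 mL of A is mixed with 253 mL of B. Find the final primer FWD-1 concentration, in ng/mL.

C_A = 722 μg/L / 5 = 144 μg/L.
C_B = 47.4 ng/mL = 47.4 μg/L.
C_mix = (C_A·V_A + C_B·V_B)/(V_A + V_B) = (144×221 + 47.4×253) / 474.0 = 92.6 μg/L = 92.6 ng/mL.

92.6 ng/mL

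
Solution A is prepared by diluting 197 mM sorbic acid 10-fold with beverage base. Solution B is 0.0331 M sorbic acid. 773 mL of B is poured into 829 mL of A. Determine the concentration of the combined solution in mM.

C_A = 197 mM / 10 = 19.7 mM.
C_B = 0.0331 M = 33.1 mM.
C_mix = (C_A·V_A + C_B·V_B)/(V_A + V_B) = (19.7×829 + 33.1×773) / 1602 = 26.2 mM.

26.2 mM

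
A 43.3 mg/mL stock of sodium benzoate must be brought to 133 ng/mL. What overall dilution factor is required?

Factor = C₀/C_target = 43.3 mg/mL / 133 ng/mL = 3.26 × 10⁵.

3.26 × 10⁵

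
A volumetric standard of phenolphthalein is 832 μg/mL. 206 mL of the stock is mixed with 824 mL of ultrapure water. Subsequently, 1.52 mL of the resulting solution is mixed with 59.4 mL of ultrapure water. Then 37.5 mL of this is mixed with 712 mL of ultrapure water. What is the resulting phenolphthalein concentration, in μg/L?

Overall dilution factor = 5 × 40.08 × 19.99 = 4005.
832 μg/mL / 4005 = 0.208 μg/mL = 208 μg/L.

208 μg/L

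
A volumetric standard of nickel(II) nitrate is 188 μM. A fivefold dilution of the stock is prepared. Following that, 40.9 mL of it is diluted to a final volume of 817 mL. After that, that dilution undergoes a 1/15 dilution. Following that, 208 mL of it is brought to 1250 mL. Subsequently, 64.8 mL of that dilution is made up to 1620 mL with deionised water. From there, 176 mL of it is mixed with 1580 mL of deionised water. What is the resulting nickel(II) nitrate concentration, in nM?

0.0837 nM

Overall dilution factor = 5 × 19.98 × 15 × 6.010 × 25 × 9.977 = 2.25 × 10⁶.
188 μM / 2.25 × 10⁶ = 8.37 × 10⁻⁵ μM = 0.0837 nM.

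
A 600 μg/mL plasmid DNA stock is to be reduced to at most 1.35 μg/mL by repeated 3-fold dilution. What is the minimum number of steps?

6

Need 3ⁿ ≥ 444, so n ≥ log(444)/log(3) = 5.55.
Minimum whole steps: n = 6.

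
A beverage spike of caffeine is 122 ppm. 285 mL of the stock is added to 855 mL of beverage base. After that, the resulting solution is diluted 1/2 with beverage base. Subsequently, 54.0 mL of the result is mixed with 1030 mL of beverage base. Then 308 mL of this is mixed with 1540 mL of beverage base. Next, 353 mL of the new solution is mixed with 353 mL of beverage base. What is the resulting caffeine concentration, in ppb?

63.3 ppb

Overall dilution factor = 4 × 2 × 20.07 × 6 × 2 = 1927.
122 ppm / 1927 = 0.0633 ppm = 63.3 ppb.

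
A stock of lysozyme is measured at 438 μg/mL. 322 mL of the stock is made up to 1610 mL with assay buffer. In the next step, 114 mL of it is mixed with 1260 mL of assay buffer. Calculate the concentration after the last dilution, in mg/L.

7.27 mg/L

Overall dilution factor = 5 × 12.05 = 60.3.
438 μg/mL / 60.3 = 7.27 μg/mL = 7.27 mg/L.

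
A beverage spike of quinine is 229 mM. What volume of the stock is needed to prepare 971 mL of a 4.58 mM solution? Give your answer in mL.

V₁ = C₂V₂/C₁ = 4.58 × 971 / 229 = 19.4 mL.

19.4 mL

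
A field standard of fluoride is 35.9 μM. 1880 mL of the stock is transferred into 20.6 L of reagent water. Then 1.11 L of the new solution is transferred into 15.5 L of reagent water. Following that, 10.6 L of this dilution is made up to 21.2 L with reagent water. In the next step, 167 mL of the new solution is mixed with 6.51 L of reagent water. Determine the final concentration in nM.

Overall dilution factor = 11.96 × 14.96 × 2 × 39.98 = 1.43 × 10⁴.
35.9 μM / 1.43 × 10⁴ = 2.51 × 10⁻³ μM = 2.51 nM.

2.51 nM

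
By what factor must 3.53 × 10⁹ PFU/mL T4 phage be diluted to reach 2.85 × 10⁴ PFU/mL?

Factor = C₀/C_target = 3.53 × 10⁹ PFU/mL / 2.85 × 10⁴ PFU/mL = 1.24 × 10⁵.

1.24 × 10⁵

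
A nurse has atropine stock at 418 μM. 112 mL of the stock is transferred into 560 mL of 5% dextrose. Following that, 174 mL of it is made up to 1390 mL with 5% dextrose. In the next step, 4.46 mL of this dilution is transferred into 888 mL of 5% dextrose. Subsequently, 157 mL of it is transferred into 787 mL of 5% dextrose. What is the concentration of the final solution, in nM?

Overall dilution factor = 6 × 7.989 × 200.1 × 6.013 = 5.77 × 10⁴.
418 μM / 5.77 × 10⁴ = 7.25 × 10⁻³ μM = 7.25 nM.

7.25 nM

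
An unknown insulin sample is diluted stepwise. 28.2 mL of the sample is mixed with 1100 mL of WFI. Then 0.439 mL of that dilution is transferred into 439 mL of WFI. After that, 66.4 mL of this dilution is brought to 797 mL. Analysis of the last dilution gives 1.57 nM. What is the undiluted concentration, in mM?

0.755 mM

Overall dilution factor = 40.01 × 1001 × 12.00 = 4.81 × 10⁵.
Original = 1.57 nM × 4.81 × 10⁵ = 7.55 × 10⁵ nM = 0.755 mM.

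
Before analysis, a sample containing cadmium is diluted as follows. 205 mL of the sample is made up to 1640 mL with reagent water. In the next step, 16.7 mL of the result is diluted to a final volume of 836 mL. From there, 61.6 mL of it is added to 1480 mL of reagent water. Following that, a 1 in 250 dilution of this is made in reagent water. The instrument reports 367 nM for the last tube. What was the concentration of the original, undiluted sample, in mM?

Overall dilution factor = 8 × 50.06 × 25.03 × 250 = 2.51 × 10⁶.
Original = 367 nM × 2.51 × 10⁶ = 9.20 × 10⁸ nM = 920 mM.

920 mM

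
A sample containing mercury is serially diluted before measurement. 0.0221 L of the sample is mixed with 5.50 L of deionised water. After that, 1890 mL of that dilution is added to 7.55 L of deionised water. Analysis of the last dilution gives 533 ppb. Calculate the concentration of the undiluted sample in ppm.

Overall dilution factor = 249.9 × 4.995 = 1248.
Original = 533 ppb × 1248 = 6.65 × 10⁵ ppb = 665 ppm.

665 ppm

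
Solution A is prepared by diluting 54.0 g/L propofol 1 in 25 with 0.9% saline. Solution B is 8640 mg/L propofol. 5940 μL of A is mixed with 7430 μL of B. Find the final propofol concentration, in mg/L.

5760 mg/L

C_A = 54.0 g/L / 25 = 2.16 g/L.
C_B = 8640 mg/L = 8.64 g/L.
C_mix = (C_A·V_A + C_B·V_B)/(V_A + V_B) = (2.16×5940 + 8.64×7430) / 13370 = 5.76 g/L = 5760 mg/L.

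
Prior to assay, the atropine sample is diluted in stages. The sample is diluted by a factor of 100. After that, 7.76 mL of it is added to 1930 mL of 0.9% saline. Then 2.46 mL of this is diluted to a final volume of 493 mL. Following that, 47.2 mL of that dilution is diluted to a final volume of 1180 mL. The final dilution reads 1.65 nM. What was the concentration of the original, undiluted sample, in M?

Overall dilution factor = 100 × 249.7 × 200.4 × 25 = 1.25 × 10⁸.
Original = 1.65 nM × 1.25 × 10⁸ = 2.06 × 10⁸ nM = 0.206 M.

0.206 M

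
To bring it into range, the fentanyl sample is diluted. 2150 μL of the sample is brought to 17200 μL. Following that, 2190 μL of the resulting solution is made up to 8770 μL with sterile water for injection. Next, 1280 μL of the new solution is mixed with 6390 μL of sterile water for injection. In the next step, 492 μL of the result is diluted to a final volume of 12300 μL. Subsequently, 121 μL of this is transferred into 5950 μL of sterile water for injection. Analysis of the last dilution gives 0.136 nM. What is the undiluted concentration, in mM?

0.0327 mM

Overall dilution factor = 8 × 4.005 × 5.992 × 25 × 50.17 = 2.41 × 10⁵.
Original = 0.136 nM × 2.41 × 10⁵ = 3.27 × 10⁴ nM = 0.0327 mM.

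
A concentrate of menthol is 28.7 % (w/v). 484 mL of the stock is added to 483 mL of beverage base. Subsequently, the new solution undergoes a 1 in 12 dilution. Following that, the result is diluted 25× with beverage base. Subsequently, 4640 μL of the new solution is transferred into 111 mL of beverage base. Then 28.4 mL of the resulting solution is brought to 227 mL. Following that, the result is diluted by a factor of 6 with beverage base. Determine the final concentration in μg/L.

401 μg/L

Overall dilution factor = 1.998 × 12 × 25 × 24.92 × 7.993 × 6 = 7.16 × 10⁵.
28.7 % (w/v) / 7.16 × 10⁵ = 4.01 × 10⁻⁵ % (w/v) = 401 μg/L.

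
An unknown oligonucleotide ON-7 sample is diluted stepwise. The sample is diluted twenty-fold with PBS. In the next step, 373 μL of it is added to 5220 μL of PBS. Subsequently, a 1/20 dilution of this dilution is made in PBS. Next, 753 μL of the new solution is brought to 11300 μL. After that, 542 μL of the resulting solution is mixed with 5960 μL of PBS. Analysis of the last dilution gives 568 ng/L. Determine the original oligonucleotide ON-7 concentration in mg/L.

613 mg/L

Overall dilution factor = 20 × 14.99 × 20 × 15.01 × 12.00 = 1.08 × 10⁶.
Original = 568 ng/L × 1.08 × 10⁶ = 6.13 × 10⁸ ng/L = 613 mg/L.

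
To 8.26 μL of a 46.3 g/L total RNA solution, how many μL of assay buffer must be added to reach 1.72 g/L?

V₂ = C₁V₁/C₂ = 46.3 × 8.26 / 1.72 = 222 μL.
Diluent to add = V₂ − V₁ = 222 − 8.26 = 214 μL.

214 μL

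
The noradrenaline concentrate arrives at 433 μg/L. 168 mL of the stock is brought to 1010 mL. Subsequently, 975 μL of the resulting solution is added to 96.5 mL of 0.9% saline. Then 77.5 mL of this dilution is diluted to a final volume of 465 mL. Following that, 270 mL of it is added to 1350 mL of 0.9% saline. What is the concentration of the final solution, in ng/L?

20.0 ng/L

Overall dilution factor = 6.012 × 99.97 × 6 × 6 = 2.16 × 10⁴.
433 μg/L / 2.16 × 10⁴ = 0.0200 μg/L = 20.0 ng/L.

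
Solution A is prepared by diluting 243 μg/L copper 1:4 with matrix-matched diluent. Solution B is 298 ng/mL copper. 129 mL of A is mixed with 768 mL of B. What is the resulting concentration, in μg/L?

C_A = 243 μg/L / 4 = 60.8 μg/L.
C_B = 298 ng/mL = 298 μg/L.
C_mix = (C_A·V_A + C_B·V_B)/(V_A + V_B) = (60.8×129 + 298×768) / 897.0 = 264 μg/L.

264 μg/L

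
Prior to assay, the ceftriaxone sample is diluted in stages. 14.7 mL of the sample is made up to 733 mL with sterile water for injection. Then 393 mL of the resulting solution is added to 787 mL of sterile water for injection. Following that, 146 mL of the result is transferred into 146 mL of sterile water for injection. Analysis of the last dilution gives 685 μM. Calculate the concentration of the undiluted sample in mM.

Overall dilution factor = 49.86 × 3.003 × 2 = 299.
Original = 685 μM × 299 = 2.05 × 10⁵ μM = 205 mM.

205 mM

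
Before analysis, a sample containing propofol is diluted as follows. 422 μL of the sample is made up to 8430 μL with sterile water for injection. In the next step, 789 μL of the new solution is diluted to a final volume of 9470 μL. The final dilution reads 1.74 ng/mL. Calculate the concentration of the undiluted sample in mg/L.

Overall dilution factor = 19.98 × 12.00 = 240.
Original = 1.74 ng/mL × 240 = 417 ng/mL = 0.417 mg/L.

0.417 mg/L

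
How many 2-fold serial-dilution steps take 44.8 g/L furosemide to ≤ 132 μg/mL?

Need 2ⁿ ≥ 339, so n ≥ log(339)/log(2) = 8.41.
Minimum whole steps: n = 9.

9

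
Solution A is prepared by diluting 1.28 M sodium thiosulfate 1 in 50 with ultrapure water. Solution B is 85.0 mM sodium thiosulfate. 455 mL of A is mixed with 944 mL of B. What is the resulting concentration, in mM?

65.7 mM

C_A = 1.28 M / 50 = 0.0256 M.
C_B = 85.0 mM = 0.0850 M.
C_mix = (C_A·V_A + C_B·V_B)/(V_A + V_B) = (0.0256×455 + 0.0850×944) / 1399 = 0.0657 M = 65.7 mM.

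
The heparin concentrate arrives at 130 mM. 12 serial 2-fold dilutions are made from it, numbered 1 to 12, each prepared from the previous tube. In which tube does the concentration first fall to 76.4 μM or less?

tube 11

Tube n has concentration 130 mM / 2ⁿ.
Need 2ⁿ ≥ 130 mM / 76.4 μM = 1702, so n ≥ 10.73.
First such tube: n = 11.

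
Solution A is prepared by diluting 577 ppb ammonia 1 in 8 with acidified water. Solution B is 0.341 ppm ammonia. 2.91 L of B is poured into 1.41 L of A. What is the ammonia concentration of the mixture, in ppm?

0.253 ppm

C_A = 577 ppb / 8 = 72.1 ppb.
C_B = 0.341 ppm = 341 ppb.
C_mix = (C_A·V_A + C_B·V_B)/(V_A + V_B) = (72.1×1.41 + 341×2.91) / 4.320 = 253 ppb = 0.253 ppm.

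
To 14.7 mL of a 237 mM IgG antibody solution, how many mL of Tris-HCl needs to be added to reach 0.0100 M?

0.0100 M = 10.0 mM.
V₂ = C₁V₁/C₂ = 237 × 14.7 / 10.0 = 348 mL.
Diluent to add = V₂ − V₁ = 348 − 14.7 = 334 mL.

334 mL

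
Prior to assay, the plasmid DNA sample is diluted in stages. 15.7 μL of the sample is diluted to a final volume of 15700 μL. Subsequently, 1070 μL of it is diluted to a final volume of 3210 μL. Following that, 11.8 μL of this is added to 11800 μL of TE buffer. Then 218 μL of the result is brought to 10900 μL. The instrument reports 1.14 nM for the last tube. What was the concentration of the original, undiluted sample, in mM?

171 mM

Overall dilution factor = 1000 × 3 × 1001 × 50 = 1.50 × 10⁸.
Original = 1.14 nM × 1.50 × 10⁸ = 1.71 × 10⁸ nM = 171 mM.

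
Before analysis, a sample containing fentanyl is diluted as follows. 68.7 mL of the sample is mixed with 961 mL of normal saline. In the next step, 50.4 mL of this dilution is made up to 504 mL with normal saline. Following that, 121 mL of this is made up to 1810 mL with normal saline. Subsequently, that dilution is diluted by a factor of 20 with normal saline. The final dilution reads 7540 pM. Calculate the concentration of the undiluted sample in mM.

Overall dilution factor = 14.99 × 10 × 14.96 × 20 = 4.48 × 10⁴.
Original = 7540 pM × 4.48 × 10⁴ = 3.38 × 10⁸ pM = 0.338 mM.

0.338 mM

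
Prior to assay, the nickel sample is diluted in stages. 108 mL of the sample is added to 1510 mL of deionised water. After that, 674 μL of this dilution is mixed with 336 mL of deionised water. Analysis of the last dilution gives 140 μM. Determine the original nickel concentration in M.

1.05 M

Overall dilution factor = 14.98 × 499.5 = 7483.
Original = 140 μM × 7483 = 1.05 × 10⁶ μM = 1.05 M.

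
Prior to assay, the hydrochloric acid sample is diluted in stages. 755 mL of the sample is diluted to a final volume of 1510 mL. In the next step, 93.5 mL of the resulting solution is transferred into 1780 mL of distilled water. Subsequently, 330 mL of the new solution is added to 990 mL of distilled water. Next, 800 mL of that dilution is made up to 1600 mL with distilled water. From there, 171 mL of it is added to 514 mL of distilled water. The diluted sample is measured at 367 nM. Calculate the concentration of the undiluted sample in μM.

471 μM

Overall dilution factor = 2 × 20.04 × 4 × 2 × 4.006 = 1284.
Original = 367 nM × 1284 = 4.71 × 10⁵ nM = 471 μM.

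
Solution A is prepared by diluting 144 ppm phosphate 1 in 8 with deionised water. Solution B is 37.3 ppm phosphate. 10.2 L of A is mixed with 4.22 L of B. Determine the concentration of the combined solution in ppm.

C_A = 144 ppm / 8 = 18.0 ppm.
C_mix = (C_A·V_A + C_B·V_B)/(V_A + V_B) = (18.0×10.2 + 37.3×4.22) / 14.42 = 23.6 ppm.

23.6 ppm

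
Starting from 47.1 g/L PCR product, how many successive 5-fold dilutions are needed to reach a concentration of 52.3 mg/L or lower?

5

Need 5ⁿ ≥ 901, so n ≥ log(901)/log(5) = 4.23.
Minimum whole steps: n = 5.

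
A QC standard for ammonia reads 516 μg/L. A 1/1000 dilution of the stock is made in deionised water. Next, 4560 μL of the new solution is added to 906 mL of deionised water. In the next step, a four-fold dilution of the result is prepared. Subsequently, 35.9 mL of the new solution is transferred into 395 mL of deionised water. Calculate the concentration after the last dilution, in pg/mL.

Overall dilution factor = 1000 × 199.7 × 4 × 12.00 = 9.59 × 10⁶.
516 μg/L / 9.59 × 10⁶ = 5.38 × 10⁻⁵ μg/L = 0.0538 pg/mL.

0.0538 pg/mL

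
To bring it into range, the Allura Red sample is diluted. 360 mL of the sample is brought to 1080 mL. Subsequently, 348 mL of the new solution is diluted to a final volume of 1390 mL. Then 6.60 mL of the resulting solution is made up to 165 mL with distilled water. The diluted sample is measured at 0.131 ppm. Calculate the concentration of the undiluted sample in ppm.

Overall dilution factor = 3 × 3.994 × 25 = 300.
Original = 0.131 ppm × 300 = 39.2 ppm.

39.2 ppm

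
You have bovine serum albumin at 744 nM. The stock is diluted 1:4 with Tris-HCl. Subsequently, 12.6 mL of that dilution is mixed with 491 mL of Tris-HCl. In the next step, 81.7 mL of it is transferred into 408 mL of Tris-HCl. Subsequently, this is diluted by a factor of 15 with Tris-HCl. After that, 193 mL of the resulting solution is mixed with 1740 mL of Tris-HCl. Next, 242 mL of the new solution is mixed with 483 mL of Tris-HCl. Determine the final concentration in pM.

1.73 pM

Overall dilution factor = 4 × 39.97 × 5.994 × 15 × 10.02 × 2.996 = 4.31 × 10⁵.
744 nM / 4.31 × 10⁵ = 1.73 × 10⁻³ nM = 1.73 pM.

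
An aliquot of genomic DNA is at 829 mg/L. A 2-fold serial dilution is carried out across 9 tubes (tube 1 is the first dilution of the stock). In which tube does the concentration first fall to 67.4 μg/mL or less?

tube 4

Tube n has concentration 829 mg/L / 2ⁿ.
Need 2ⁿ ≥ 829 mg/L / 67.4 μg/mL = 12.3, so n ≥ 3.62.
First such tube: n = 4.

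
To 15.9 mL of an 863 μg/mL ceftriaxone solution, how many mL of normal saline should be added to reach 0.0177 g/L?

0.0177 g/L = 17.7 μg/mL.
V₂ = C₁V₁/C₂ = 863 × 15.9 / 17.7 = 775 mL.
Diluent to add = V₂ − V₁ = 775 − 15.9 = 759 mL.

759 mL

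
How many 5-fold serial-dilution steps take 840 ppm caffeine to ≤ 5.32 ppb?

8

Need 5ⁿ ≥ 1.58 × 10⁵, so n ≥ log(1.58 × 10⁵)/log(5) = 7.44.
Minimum whole steps: n = 8.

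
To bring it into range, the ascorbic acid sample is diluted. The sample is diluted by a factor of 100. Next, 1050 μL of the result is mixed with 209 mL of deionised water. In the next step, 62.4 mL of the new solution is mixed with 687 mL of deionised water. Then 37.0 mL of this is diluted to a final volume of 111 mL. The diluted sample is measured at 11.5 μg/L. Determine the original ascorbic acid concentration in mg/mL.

Overall dilution factor = 100 × 200.0 × 12.01 × 3 = 7.21 × 10⁵.
Original = 11.5 μg/L × 7.21 × 10⁵ = 8.29 × 10⁶ μg/L = 8.29 mg/mL.

8.29 mg/mL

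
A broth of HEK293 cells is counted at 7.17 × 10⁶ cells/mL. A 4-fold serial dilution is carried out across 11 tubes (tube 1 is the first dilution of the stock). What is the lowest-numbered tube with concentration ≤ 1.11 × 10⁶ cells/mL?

tube 2

Tube n has concentration 7.17 × 10⁶ cells/mL / 4ⁿ.
Need 4ⁿ ≥ 7.17 × 10⁶ cells/mL / 1.11 × 10⁶ cells/mL = 6.46, so n ≥ 1.35.
First such tube: n = 2.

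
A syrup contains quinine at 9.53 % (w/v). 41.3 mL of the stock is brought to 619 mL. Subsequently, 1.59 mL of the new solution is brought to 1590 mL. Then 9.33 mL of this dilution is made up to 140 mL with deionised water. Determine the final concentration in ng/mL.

Overall dilution factor = 14.99 × 1000 × 15.01 = 2.25 × 10⁵.
9.53 % (w/v) / 2.25 × 10⁵ = 4.24 × 10⁻⁵ % (w/v) = 424 ng/mL.

424 ng/mL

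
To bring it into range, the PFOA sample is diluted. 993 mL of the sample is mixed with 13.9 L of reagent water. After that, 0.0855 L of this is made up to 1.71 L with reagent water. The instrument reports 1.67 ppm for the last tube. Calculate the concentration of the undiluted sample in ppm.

Overall dilution factor = 15.00 × 20 = 300.
Original = 1.67 ppm × 300 = 501 ppm.

501 ppm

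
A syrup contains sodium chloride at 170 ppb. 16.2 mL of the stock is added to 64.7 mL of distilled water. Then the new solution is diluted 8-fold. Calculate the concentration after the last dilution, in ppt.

Overall dilution factor = 4.994 × 8 = 40.0.
170 ppb / 40.0 = 4.26 ppb = 4260 ppt.

4260 ppt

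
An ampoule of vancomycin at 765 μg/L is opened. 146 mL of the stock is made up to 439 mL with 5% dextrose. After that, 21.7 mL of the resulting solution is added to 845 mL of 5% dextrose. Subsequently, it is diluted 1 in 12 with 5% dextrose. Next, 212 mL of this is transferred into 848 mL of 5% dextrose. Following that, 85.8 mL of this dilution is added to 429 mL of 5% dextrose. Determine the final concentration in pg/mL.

17.7 pg/mL

Overall dilution factor = 3.007 × 39.94 × 12 × 5 × 6 = 4.32 × 10⁴.
765 μg/L / 4.32 × 10⁴ = 0.0177 μg/L = 17.7 pg/mL.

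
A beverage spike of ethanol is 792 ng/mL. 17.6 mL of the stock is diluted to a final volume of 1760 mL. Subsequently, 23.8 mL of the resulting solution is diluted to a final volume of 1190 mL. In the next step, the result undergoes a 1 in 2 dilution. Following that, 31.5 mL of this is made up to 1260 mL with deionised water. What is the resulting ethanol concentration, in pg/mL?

1.98 pg/mL

Overall dilution factor = 100 × 50 × 2 × 40 = 4.00 × 10⁵.
792 ng/mL / 4.00 × 10⁵ = 1.98 × 10⁻³ ng/mL = 1.98 pg/mL.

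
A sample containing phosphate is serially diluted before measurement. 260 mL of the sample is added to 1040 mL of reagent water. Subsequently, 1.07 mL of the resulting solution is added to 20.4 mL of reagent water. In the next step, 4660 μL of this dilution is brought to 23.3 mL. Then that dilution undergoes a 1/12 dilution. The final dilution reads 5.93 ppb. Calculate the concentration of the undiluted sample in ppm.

Overall dilution factor = 5 × 20.07 × 5 × 12 = 6020.
Original = 5.93 ppb × 6020 = 3.57 × 10⁴ ppb = 35.7 ppm.

35.7 ppm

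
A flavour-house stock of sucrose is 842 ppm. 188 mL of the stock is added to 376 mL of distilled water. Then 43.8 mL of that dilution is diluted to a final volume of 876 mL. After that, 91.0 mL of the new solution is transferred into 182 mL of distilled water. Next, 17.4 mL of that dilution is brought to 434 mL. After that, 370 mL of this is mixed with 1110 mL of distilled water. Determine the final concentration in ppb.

46.9 ppb

Overall dilution factor = 3 × 20 × 3 × 24.94 × 4 = 1.80 × 10⁴.
842 ppm / 1.80 × 10⁴ = 0.0469 ppm = 46.9 ppb.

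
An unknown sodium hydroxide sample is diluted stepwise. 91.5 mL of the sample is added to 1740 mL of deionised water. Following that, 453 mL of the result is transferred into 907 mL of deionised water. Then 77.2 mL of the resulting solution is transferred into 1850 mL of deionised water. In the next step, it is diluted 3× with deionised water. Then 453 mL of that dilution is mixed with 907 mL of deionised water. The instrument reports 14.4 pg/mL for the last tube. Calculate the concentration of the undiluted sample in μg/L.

195 μg/L

Overall dilution factor = 20.02 × 3.002 × 24.96 × 3 × 3.002 = 1.35 × 10⁴.
Original = 14.4 pg/mL × 1.35 × 10⁴ = 1.95 × 10⁵ pg/mL = 195 μg/L.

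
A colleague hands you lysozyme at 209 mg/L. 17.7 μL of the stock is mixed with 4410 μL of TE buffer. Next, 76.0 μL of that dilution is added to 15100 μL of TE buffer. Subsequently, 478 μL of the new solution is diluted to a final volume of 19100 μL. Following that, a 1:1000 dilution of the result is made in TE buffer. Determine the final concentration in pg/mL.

Overall dilution factor = 250.2 × 199.7 × 39.96 × 1000 = 2.00 × 10⁹.
209 mg/L / 2.00 × 10⁹ = 1.05 × 10⁻⁷ mg/L = 0.105 pg/mL.

0.105 pg/mL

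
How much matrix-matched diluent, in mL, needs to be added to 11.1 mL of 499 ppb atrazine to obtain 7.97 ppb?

684 mL

V₂ = C₁V₁/C₂ = 499 × 11.1 / 7.97 = 695 mL.
Diluent to add = V₂ − V₁ = 695 − 11.1 = 684 mL.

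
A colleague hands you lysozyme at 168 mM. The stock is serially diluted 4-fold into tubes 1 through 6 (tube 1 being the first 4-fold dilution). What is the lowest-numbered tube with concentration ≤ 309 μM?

Tube n has concentration 168 mM / 4ⁿ.
Need 4ⁿ ≥ 168 mM / 309 μM = 544, so n ≥ 4.54.
First such tube: n = 5.

tube 5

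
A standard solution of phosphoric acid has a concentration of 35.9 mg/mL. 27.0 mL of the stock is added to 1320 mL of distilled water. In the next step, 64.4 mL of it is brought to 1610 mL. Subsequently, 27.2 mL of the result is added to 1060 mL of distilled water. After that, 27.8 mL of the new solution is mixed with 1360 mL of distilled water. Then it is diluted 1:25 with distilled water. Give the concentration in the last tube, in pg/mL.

577 pg/mL

Overall dilution factor = 49.89 × 25 × 39.97 × 49.92 × 25 = 6.22 × 10⁷.
35.9 mg/mL / 6.22 × 10⁷ = 5.77 × 10⁻⁷ mg/mL = 577 pg/mL.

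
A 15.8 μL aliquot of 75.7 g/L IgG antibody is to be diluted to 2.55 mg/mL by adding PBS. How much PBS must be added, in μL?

2.55 mg/mL = 2.55 g/L.
V₂ = C₁V₁/C₂ = 75.7 × 15.8 / 2.55 = 469 μL.
Diluent to add = V₂ − V₁ = 469 − 15.8 = 453 μL.

453 μL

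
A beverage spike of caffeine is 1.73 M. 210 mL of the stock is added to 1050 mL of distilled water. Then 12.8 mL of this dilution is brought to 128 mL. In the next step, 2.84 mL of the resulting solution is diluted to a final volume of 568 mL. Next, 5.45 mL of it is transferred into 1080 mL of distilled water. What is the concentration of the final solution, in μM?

Overall dilution factor = 6 × 10 × 200 × 199.2 = 2.39 × 10⁶.
1.73 M / 2.39 × 10⁶ = 7.24 × 10⁻⁷ M = 0.724 μM.

0.724 μM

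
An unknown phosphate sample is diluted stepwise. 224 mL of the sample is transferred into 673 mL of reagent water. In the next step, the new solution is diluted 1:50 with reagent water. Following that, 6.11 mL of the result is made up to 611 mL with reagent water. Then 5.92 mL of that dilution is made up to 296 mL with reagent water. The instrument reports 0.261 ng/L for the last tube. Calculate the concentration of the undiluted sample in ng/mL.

261 ng/mL

Overall dilution factor = 4.004 × 50 × 100 × 50 = 1.00 × 10⁶.
Original = 0.261 ng/L × 1.00 × 10⁶ = 2.61 × 10⁵ ng/L = 261 ng/mL.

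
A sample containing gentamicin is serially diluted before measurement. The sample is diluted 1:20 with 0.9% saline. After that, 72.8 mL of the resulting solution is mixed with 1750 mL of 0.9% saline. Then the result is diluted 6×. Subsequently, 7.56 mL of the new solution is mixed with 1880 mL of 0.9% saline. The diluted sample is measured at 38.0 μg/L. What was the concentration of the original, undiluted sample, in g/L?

28.5 g/L

Overall dilution factor = 20 × 25.04 × 6 × 249.7 = 7.50 × 10⁵.
Original = 38.0 μg/L × 7.50 × 10⁵ = 2.85 × 10⁷ μg/L = 28.5 g/L.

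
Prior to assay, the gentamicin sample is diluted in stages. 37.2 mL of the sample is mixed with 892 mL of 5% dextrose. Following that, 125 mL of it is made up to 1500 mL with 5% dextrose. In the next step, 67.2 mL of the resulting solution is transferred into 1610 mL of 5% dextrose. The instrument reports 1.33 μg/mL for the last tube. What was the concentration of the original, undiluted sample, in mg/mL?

9.95 mg/mL

Overall dilution factor = 24.98 × 12 × 24.96 = 7481.
Original = 1.33 μg/mL × 7481 = 9950 μg/mL = 9.95 mg/mL.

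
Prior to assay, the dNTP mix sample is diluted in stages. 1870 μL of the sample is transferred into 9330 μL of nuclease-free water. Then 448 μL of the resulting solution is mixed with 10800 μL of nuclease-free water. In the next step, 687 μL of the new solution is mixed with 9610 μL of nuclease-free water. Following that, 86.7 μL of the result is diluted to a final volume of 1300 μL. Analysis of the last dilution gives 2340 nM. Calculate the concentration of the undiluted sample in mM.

79.1 mM

Overall dilution factor = 5.989 × 25.11 × 14.99 × 14.99 = 3.38 × 10⁴.
Original = 2340 nM × 3.38 × 10⁴ = 7.91 × 10⁷ nM = 79.1 mM.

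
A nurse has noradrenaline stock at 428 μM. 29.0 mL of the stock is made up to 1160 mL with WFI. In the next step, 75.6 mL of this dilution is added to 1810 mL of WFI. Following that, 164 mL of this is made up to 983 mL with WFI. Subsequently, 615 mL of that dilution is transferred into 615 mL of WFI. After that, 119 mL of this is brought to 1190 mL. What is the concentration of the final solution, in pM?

3580 pM

Overall dilution factor = 40 × 24.94 × 5.994 × 2 × 10 = 1.20 × 10⁵.
428 μM / 1.20 × 10⁵ = 3.58 × 10⁻³ μM = 3580 pM.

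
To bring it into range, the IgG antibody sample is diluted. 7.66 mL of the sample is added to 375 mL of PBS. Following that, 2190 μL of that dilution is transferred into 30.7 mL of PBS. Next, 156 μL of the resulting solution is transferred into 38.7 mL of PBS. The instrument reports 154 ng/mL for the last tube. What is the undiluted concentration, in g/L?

Overall dilution factor = 49.96 × 15.02 × 249.1 = 1.87 × 10⁵.
Original = 154 ng/mL × 1.87 × 10⁵ = 2.88 × 10⁷ ng/mL = 28.8 g/L.

28.8 g/L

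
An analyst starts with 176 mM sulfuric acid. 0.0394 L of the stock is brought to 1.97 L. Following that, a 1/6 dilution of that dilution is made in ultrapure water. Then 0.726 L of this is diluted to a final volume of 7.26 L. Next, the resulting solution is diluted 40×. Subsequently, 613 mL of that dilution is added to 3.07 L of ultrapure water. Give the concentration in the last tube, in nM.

244 nM

Overall dilution factor = 50 × 6 × 10 × 40 × 6.008 = 7.21 × 10⁵.
176 mM / 7.21 × 10⁵ = 2.44 × 10⁻⁴ mM = 244 nM.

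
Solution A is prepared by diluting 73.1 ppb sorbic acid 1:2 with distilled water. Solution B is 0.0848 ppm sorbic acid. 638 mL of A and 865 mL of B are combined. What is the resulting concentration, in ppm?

0.0643 ppm

C_A = 73.1 ppb / 2 = 36.5 ppb.
C_B = 0.0848 ppm = 84.8 ppb.
C_mix = (C_A·V_A + C_B·V_B)/(V_A + V_B) = (36.5×638 + 84.8×865) / 1503 = 64.3 ppb = 0.0643 ppm.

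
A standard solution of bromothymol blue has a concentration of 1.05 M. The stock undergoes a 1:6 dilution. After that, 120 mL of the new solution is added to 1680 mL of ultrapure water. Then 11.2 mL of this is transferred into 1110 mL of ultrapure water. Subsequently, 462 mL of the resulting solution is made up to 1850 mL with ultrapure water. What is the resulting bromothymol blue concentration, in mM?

0.0291 mM

Overall dilution factor = 6 × 15 × 100.1 × 4.004 = 3.61 × 10⁴.
1.05 M / 3.61 × 10⁴ = 2.91 × 10⁻⁵ M = 0.0291 mM.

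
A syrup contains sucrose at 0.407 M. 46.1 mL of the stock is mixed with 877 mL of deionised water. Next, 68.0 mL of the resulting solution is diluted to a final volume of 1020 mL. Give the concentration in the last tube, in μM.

1360 μM

Overall dilution factor = 20.02 × 15 = 300.
0.407 M / 300 = 1.36 × 10⁻³ M = 1360 μM.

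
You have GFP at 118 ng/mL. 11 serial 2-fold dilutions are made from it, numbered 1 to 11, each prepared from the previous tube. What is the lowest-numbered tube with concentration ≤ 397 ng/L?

Tube n has concentration 118 ng/mL / 2ⁿ.
Need 2ⁿ ≥ 118 ng/mL / 397 ng/L = 297, so n ≥ 8.22.
First such tube: n = 9.

tube 9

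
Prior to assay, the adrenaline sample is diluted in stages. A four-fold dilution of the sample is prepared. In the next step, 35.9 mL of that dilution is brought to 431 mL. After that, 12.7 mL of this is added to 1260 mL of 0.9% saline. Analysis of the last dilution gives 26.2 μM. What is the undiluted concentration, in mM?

Overall dilution factor = 4 × 12.01 × 100.2 = 4812.
Original = 26.2 μM × 4812 = 1.26 × 10⁵ μM = 126 mM.

126 mM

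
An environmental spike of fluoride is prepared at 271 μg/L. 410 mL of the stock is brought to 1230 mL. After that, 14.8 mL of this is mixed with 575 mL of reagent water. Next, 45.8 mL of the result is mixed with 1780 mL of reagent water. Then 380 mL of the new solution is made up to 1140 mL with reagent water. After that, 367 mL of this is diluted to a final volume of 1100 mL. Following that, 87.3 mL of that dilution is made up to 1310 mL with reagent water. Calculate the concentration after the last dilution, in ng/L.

0.421 ng/L

Overall dilution factor = 3 × 39.85 × 39.86 × 3 × 2.997 × 15.01 = 6.43 × 10⁵.
271 μg/L / 6.43 × 10⁵ = 4.21 × 10⁻⁴ μg/L = 0.421 ng/L.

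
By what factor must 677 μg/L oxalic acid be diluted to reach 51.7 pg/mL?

1.31 × 10⁴

Factor = C₀/C_target = 677 μg/L / 51.7 pg/mL = 1.31 × 10⁴.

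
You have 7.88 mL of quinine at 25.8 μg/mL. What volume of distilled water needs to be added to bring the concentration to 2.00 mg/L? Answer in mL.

93.8 mL

2.00 mg/L = 2.00 μg/mL.
V₂ = C₁V₁/C₂ = 25.8 × 7.88 / 2.00 = 102 mL.
Diluent to add = V₂ − V₁ = 102 − 7.88 = 93.8 mL.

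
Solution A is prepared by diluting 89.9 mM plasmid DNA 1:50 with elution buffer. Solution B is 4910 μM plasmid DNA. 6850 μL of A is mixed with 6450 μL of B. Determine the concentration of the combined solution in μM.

C_A = 89.9 mM / 50 = 1.80 mM.
C_B = 4910 μM = 4.91 mM.
C_mix = (C_A·V_A + C_B·V_B)/(V_A + V_B) = (1.80×6850 + 4.91×6450) / 13300 = 3.31 mM = 3310 μM.

3310 μM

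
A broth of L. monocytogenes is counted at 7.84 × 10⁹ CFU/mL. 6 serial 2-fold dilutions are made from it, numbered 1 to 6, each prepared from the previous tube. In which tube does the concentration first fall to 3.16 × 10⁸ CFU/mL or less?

Tube n has concentration 7.84 × 10⁹ CFU/mL / 2ⁿ.
Need 2ⁿ ≥ 7.84 × 10⁹ CFU/mL / 3.16 × 10⁸ CFU/mL = 24.8, so n ≥ 4.63.
First such tube: n = 5.

tube 5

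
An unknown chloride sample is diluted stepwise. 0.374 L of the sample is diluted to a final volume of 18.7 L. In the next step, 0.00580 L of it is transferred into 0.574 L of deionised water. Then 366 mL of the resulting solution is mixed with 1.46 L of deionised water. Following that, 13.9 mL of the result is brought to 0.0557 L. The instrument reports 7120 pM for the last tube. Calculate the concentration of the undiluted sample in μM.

Overall dilution factor = 50 × 99.97 × 4.989 × 4.007 = 9.99 × 10⁴.
Original = 7120 pM × 9.99 × 10⁴ = 7.11 × 10⁸ pM = 711 μM.

711 μM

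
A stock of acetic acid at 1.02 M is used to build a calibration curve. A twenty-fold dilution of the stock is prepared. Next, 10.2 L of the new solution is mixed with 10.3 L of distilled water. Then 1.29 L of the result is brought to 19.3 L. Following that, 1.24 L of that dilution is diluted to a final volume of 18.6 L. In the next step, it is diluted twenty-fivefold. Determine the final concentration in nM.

4520 nM

Overall dilution factor = 20 × 2.010 × 14.96 × 15 × 25 = 2.26 × 10⁵.
1.02 M / 2.26 × 10⁵ = 4.52 × 10⁻⁶ M = 4520 nM.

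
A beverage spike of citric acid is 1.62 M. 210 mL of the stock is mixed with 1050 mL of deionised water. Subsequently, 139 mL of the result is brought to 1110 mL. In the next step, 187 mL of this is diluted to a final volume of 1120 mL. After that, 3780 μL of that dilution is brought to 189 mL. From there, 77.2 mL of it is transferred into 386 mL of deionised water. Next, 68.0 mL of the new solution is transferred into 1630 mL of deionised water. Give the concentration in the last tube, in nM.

754 nM

Overall dilution factor = 6 × 7.986 × 5.989 × 50 × 6 × 24.97 = 2.15 × 10⁶.
1.62 M / 2.15 × 10⁶ = 7.54 × 10⁻⁷ M = 754 nM.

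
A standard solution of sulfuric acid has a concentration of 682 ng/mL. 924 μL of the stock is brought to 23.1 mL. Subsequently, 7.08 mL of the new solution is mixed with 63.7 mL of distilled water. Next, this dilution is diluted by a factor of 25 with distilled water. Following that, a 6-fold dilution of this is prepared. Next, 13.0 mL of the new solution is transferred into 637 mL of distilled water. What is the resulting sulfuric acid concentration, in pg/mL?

0.364 pg/mL

Overall dilution factor = 25 × 9.997 × 25 × 6 × 50 = 1.87 × 10⁶.
682 ng/mL / 1.87 × 10⁶ = 3.64 × 10⁻⁴ ng/mL = 0.364 pg/mL.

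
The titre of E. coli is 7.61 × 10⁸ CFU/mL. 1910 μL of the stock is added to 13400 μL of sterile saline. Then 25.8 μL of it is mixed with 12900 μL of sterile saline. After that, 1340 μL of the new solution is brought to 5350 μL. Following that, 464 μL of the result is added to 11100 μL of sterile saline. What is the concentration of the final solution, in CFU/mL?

1900 CFU/mL

Overall dilution factor = 8.016 × 501 × 3.993 × 24.92 = 4.00 × 10⁵.
7.61 × 10⁸ CFU/mL / 4.00 × 10⁵ = 1900 CFU/mL.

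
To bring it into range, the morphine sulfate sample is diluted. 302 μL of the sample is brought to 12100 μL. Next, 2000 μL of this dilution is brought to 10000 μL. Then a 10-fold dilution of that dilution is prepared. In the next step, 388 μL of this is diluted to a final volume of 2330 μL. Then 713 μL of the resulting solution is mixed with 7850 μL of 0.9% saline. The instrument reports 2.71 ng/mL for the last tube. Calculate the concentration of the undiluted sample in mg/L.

392 mg/L

Overall dilution factor = 40.07 × 5 × 10 × 6.005 × 12.01 = 1.44 × 10⁵.
Original = 2.71 ng/mL × 1.44 × 10⁵ = 3.92 × 10⁵ ng/mL = 392 mg/L.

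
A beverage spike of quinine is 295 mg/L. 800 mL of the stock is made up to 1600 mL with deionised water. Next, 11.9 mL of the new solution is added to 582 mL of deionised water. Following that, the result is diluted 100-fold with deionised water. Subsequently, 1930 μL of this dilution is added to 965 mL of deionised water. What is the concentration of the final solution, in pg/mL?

Overall dilution factor = 2 × 49.91 × 100 × 501 = 5.00 × 10⁶.
295 mg/L / 5.00 × 10⁶ = 5.90 × 10⁻⁵ mg/L = 59.0 pg/mL.

59.0 pg/mL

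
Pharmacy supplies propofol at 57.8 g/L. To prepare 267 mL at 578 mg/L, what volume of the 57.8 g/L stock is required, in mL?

2.67 mL

578 mg/L = 0.578 g/L.
V₁ = C₂V₂/C₁ = 0.578 × 267 / 57.8 = 2.67 mL.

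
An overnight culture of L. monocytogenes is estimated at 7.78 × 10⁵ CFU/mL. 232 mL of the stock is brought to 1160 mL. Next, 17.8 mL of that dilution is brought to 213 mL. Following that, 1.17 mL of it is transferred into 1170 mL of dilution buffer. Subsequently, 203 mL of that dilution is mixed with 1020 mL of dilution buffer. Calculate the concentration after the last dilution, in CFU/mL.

2.16 CFU/mL

Overall dilution factor = 5 × 11.97 × 1001 × 6.025 = 3.61 × 10⁵.
7.78 × 10⁵ CFU/mL / 3.61 × 10⁵ = 2.16 CFU/mL.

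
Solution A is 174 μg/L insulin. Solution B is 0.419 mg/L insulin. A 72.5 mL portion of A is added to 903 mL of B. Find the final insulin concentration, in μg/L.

401 μg/L

C_B = 0.419 mg/L = 419 μg/L.
C_mix = (C_A·V_A + C_B·V_B)/(V_A + V_B) = (174×72.5 + 419×903) / 975.5 = 401 μg/L.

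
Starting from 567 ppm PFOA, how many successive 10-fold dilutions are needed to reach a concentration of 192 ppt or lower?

Need 10ⁿ ≥ 2.95 × 10⁶, so n ≥ log(2.95 × 10⁶)/log(10) = 6.47.
Minimum whole steps: n = 7.

7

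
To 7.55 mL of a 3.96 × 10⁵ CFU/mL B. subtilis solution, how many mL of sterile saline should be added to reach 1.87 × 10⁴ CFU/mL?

V₂ = C₁V₁/C₂ = 3.96 × 10⁵ × 7.55 / 1.87 × 10⁴ = 160 mL.
Diluent to add = V₂ − V₁ = 160 − 7.55 = 152 mL.

152 mL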